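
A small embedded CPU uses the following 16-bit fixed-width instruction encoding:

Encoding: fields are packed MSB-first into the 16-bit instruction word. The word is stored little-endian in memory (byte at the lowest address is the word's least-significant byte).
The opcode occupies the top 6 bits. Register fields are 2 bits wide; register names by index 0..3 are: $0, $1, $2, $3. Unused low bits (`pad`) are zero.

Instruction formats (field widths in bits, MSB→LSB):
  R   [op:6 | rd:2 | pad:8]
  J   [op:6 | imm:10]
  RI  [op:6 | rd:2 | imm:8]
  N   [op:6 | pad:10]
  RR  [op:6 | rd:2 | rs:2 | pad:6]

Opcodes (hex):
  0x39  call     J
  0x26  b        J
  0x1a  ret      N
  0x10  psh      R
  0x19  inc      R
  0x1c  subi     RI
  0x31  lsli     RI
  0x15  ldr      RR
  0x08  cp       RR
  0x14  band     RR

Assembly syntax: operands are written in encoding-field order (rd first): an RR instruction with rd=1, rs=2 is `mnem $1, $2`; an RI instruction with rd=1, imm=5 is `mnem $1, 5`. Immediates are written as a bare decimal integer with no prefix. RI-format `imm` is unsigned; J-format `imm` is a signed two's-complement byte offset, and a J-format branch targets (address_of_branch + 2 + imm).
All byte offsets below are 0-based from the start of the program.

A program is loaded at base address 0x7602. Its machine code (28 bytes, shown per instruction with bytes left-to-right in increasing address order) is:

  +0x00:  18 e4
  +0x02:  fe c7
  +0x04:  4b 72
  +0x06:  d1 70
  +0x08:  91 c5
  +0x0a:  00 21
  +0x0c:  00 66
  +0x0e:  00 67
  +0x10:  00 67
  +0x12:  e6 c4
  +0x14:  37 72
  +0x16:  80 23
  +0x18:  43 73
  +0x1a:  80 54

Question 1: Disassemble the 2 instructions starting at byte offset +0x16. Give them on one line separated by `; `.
+0x16: 80 23 ⇒ word 0x2380 (little)
  top 6b → 0x8 → cp [RR]
  rd@[9:8]=0x3 ⇒ $3
  rs@[7:6]=0x2 ⇒ $2
+0x18: 43 73 ⇒ word 0x7343 (little)
  top 6b → 0x1c → subi [RI]
  rd@[9:8]=0x3 ⇒ $3
  imm@[7:0]=0x43 ⇒ 67

cp $3, $2; subi $3, 67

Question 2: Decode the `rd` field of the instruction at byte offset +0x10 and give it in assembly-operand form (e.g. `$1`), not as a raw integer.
+0x10: 00 67 ⇒ word 0x6700 (little)
  top 6b → 0x19 → inc [R]
  rd: (w>>8)&0x3=0x3 → $3

$3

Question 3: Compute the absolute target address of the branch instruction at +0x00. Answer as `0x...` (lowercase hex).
0x761c

@+00  little-endian(18 e4) = 0xe418
  op=0xe418>>10=0x39 ⇒ call (J)
  imm: (w>>0)&0x3ff=0x18 → 24
  target = base 0x7602 + off 0x00 + 2 + imm 24 = 0x761c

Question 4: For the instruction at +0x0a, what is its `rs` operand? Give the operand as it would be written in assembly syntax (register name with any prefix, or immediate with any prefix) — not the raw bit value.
off 0x0a: read 00 21 as little → 0x2100
  opcode bits[15:10]=0x8: cp/RR
  rd: (w>>8)&0x3=0x1 → $1
  rs: (w>>6)&0x3=0x0 → $0

$0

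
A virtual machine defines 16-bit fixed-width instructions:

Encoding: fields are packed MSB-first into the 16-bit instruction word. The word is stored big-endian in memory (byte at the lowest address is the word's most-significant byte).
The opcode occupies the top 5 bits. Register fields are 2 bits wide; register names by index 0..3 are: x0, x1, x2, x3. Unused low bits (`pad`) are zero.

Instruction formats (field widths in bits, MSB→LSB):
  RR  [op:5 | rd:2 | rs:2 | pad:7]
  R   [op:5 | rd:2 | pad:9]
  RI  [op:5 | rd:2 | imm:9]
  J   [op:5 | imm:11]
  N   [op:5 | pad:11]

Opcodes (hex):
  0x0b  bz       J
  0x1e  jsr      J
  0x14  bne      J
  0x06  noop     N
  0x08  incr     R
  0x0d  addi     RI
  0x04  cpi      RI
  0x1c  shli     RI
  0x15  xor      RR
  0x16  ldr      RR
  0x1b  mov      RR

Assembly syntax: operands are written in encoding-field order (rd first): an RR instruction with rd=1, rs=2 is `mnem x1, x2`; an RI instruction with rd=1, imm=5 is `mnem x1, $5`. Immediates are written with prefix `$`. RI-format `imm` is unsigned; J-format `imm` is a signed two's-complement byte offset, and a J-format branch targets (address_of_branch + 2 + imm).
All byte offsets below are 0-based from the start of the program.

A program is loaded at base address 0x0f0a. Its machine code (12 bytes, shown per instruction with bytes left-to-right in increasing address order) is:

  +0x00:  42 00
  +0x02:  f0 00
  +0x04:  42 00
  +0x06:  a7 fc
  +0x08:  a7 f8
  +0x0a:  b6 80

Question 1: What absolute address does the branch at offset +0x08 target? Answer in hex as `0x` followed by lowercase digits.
@+08  big-endian(a7 f8) = 0xa7f8
  top 5b → 0x14 → bne [J]
  imm@[10:0]=0x7f8 (s11→-8) ⇒ $-8
  target = base 0x0f0a + off 0x08 + 2 + imm -8 = 0x0f0c

0x0f0c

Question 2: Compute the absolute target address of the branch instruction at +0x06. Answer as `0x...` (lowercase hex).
+0x06: a7 fc ⇒ word 0xa7fc (big)
  opcode bits[15:11]=0x14: bne/J
  imm@[10:0]=0x7fc (s11→-4) ⇒ $-4
  target = base 0x0f0a + off 0x06 + 2 + imm -4 = 0x0f0e

0x0f0e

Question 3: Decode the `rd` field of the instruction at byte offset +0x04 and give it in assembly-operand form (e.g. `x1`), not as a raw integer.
off 0x04: read 42 00 as big → 0x4200
  op=0x4200>>11=0x8 ⇒ incr (R)
  rd@[10:9]=0x1 ⇒ x1

x1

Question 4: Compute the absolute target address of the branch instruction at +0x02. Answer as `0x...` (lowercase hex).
0x0f0e

off 0x02: read f0 00 as big → 0xf000
  opcode bits[15:11]=0x1e: jsr/J
  imm: (w>>0)&0x7ff=0x0 → $0
  target = base 0x0f0a + off 0x02 + 2 + imm 0 = 0x0f0e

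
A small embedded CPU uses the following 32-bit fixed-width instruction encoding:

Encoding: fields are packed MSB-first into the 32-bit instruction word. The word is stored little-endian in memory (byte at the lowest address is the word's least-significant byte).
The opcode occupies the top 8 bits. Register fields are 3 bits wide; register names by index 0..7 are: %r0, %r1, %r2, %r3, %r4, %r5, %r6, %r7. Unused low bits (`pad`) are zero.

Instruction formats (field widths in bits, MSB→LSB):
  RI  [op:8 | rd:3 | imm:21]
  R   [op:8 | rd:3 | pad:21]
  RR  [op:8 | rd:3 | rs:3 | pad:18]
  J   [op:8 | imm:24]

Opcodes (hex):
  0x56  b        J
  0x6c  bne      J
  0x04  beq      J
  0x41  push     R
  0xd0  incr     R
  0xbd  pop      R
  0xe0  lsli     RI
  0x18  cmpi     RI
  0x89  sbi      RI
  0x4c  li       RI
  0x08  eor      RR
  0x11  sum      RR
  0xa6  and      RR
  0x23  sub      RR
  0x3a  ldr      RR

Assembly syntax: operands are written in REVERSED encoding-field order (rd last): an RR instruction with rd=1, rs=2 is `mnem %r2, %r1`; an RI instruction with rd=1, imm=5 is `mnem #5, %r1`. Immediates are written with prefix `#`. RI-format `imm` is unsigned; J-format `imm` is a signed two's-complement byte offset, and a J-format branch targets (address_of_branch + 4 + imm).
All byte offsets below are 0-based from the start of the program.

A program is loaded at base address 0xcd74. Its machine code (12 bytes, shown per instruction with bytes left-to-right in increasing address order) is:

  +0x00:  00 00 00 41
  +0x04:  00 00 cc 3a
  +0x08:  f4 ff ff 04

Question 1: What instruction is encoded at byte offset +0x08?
beq #-12

off 0x08: read f4 ff ff 04 as little → 0x04fffff4
  top 8b → 0x4 → beq [J]
  imm@[23:0]=0xfffff4 (s24→-12) ⇒ #-12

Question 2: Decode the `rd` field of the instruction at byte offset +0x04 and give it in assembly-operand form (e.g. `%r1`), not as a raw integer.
%r6

@+04  little-endian(00 00 cc 3a) = 0x3acc0000
  top 8b → 0x3a → ldr [RR]
  rd: (w>>21)&0x7=0x6 → %r6
  rs: (w>>18)&0x7=0x3 → %r3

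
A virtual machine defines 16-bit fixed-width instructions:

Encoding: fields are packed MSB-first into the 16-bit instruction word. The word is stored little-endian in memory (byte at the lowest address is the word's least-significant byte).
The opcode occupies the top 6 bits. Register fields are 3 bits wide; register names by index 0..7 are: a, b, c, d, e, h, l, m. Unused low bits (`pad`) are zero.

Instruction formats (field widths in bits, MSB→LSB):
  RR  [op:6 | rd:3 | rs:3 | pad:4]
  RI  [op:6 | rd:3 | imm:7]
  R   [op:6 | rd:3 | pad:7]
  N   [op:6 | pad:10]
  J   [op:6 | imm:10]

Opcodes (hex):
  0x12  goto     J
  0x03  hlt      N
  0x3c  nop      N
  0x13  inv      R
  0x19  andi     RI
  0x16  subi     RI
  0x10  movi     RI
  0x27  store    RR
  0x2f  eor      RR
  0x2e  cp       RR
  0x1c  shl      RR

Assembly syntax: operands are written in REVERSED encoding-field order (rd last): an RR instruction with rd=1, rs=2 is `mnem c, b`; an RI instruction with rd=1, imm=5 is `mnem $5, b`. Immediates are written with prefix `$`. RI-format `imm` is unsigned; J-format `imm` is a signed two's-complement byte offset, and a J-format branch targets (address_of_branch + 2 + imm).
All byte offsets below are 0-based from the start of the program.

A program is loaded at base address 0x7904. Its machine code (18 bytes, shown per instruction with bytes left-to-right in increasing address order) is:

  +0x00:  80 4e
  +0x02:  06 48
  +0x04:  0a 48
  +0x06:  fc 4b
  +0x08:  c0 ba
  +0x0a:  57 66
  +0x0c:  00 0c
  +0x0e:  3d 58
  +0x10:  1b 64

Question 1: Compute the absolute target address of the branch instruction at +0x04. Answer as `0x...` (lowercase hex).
@+04  little-endian(0a 48) = 0x480a
  op=0x480a>>10=0x12 ⇒ goto (J)
  imm@[9:0]=0xa ⇒ $10
  target = base 0x7904 + off 0x04 + 2 + imm 10 = 0x7914

0x7914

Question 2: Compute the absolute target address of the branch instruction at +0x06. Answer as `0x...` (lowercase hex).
@+06  little-endian(fc 4b) = 0x4bfc
  opcode bits[15:10]=0x12: goto/J
  imm@[9:0]=0x3fc (s10→-4) ⇒ $-4
  target = base 0x7904 + off 0x06 + 2 + imm -4 = 0x7908

0x7908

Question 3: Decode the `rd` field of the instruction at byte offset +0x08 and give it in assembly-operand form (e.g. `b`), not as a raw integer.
off 0x08: read c0 ba as little → 0xbac0
  opcode bits[15:10]=0x2e: cp/RR
  rd@[9:7]=0x5 ⇒ h
  rs@[6:4]=0x4 ⇒ e

h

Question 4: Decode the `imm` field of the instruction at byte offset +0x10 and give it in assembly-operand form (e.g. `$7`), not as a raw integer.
off 0x10: read 1b 64 as little → 0x641b
  opcode bits[15:10]=0x19: andi/RI
  rd: (w>>7)&0x7=0x0 → a
  imm: (w>>0)&0x7f=0x1b → $27

$27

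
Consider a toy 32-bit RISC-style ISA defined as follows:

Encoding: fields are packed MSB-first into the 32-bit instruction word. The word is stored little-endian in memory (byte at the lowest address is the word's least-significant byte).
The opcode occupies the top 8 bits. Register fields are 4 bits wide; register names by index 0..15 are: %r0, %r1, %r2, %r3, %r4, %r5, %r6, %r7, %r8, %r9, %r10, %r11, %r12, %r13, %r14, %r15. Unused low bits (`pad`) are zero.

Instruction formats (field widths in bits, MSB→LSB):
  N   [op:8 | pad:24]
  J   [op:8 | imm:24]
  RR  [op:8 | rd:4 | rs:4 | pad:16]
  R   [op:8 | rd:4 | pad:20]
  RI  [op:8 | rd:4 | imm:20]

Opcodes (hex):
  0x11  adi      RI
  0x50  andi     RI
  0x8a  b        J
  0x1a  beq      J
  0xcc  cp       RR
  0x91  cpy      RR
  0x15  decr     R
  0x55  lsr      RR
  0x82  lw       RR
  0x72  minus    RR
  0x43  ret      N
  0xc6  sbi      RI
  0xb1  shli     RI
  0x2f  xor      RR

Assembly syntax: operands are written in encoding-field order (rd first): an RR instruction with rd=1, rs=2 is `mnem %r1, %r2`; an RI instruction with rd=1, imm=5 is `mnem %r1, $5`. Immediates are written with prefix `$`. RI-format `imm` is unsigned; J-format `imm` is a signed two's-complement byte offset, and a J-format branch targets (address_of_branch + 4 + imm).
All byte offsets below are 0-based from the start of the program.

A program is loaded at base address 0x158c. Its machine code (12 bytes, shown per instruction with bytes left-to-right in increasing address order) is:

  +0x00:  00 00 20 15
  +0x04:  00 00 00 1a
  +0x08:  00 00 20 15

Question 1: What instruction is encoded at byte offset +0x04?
@+04  little-endian(00 00 00 1a) = 0x1a000000
  opcode bits[31:24]=0x1a: beq/J
  [23:0] imm=0 = $0

beq $0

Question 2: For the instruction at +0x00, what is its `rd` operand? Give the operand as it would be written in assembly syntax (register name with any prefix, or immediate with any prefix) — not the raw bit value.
[00] 00 00 20 15 → 0x15200000
  opcode bits[31:24]=0x15: decr/R
  rd@[23:20]=0x2 ⇒ %r2

%r2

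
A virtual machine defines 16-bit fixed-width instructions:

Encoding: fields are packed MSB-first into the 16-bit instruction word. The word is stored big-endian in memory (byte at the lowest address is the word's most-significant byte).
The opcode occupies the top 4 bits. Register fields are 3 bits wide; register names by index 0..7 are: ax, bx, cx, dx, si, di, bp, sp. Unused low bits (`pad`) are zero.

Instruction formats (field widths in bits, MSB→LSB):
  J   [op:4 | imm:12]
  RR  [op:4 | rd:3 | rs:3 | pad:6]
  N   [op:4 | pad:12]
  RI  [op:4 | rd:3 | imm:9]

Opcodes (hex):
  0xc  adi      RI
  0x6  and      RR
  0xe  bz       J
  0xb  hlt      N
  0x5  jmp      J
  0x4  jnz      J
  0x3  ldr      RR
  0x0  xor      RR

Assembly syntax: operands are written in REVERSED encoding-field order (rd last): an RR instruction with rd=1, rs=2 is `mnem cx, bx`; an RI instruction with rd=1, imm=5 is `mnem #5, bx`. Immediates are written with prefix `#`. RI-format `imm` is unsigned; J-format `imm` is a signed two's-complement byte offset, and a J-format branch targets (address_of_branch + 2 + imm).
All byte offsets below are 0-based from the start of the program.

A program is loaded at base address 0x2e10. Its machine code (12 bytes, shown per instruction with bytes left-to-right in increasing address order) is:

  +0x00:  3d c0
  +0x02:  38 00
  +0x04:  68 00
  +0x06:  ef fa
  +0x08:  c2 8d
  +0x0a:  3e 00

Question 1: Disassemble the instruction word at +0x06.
[06] ef fa → 0xeffa
  op=0xeffa>>12=0xe ⇒ bz (J)
  imm@[11:0]=0xffa (s12→-6) ⇒ #-6

bz #-6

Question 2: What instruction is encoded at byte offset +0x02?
[02] 38 00 → 0x3800
  top 4b → 0x3 → ldr [RR]
  rd@[11:9]=0x4 ⇒ si
  rs@[8:6]=0x0 ⇒ ax

ldr ax, si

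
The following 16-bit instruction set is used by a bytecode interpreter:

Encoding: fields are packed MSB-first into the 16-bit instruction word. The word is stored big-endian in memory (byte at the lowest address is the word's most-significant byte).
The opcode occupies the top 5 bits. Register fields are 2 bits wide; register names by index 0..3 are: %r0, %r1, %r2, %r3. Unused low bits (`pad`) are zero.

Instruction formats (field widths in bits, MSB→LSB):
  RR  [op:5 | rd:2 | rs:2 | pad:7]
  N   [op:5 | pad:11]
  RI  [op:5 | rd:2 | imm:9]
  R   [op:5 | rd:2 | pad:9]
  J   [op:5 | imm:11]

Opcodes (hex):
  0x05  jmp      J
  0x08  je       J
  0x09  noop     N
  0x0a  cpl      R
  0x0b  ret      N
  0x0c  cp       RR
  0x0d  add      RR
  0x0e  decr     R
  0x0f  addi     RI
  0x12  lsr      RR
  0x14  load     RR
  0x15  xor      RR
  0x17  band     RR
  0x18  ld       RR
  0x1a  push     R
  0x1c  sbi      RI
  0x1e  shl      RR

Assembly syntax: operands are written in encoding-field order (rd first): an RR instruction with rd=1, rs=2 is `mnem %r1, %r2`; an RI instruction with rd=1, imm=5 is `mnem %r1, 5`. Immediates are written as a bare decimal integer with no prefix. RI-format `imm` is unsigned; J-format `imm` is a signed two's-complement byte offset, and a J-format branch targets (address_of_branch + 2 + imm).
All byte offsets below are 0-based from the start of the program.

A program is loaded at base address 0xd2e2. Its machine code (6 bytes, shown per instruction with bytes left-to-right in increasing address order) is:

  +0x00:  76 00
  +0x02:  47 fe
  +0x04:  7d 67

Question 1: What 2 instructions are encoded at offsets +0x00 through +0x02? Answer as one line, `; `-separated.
[00] 76 00 → 0x7600
  op=0x7600>>11=0xe ⇒ decr (R)
  rd@[10:9]=0x3 ⇒ %r3
[02] 47 fe → 0x47fe
  op=0x47fe>>11=0x8 ⇒ je (J)
  imm@[10:0]=0x7fe (s11→-2) ⇒ -2

decr %r3; je -2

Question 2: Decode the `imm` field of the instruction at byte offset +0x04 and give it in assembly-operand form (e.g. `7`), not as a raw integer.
359

+0x04: 7d 67 ⇒ word 0x7d67 (big)
  top 5b → 0xf → addi [RI]
  [10:9] rd=2 = %r2
  [8:0] imm=359 = 359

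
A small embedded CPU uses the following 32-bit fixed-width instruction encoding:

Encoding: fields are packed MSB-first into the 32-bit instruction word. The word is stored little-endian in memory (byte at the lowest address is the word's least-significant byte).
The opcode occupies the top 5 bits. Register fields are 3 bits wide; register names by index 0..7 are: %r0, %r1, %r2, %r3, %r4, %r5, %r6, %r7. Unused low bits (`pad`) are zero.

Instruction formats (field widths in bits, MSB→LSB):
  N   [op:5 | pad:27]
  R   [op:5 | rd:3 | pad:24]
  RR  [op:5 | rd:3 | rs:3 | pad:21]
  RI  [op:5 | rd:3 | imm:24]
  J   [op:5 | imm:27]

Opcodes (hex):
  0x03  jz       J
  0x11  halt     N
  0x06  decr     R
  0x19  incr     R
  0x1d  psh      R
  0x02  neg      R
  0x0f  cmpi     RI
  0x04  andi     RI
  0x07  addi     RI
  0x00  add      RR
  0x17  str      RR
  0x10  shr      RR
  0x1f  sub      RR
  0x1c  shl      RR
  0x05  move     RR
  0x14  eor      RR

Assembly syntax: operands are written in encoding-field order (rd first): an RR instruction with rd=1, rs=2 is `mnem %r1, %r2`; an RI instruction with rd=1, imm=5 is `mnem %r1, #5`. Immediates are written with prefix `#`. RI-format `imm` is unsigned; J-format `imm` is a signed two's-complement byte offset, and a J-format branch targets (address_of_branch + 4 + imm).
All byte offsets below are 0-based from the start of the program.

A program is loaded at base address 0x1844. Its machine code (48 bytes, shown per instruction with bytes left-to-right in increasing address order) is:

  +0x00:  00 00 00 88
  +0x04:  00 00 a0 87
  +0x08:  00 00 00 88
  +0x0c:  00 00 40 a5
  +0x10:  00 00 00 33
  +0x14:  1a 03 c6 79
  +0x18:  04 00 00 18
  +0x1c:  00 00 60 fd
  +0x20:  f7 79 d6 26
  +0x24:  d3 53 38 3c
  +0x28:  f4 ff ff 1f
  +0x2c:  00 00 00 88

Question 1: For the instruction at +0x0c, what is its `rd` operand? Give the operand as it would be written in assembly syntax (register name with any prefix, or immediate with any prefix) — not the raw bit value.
%r5

+0x0c: 00 00 40 a5 ⇒ word 0xa5400000 (little)
  opcode bits[31:27]=0x14: eor/RR
  rd: (w>>24)&0x7=0x5 → %r5
  rs: (w>>21)&0x7=0x2 → %r2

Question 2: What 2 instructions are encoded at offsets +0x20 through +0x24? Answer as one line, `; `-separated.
+0x20: f7 79 d6 26 ⇒ word 0x26d679f7 (little)
  top 5b → 0x4 → andi [RI]
  rd@[26:24]=0x6 ⇒ %r6
  imm@[23:0]=0xd679f7 ⇒ #14055927
+0x24: d3 53 38 3c ⇒ word 0x3c3853d3 (little)
  top 5b → 0x7 → addi [RI]
  rd@[26:24]=0x4 ⇒ %r4
  imm@[23:0]=0x3853d3 ⇒ #3691475

andi %r6, #14055927; addi %r4, #3691475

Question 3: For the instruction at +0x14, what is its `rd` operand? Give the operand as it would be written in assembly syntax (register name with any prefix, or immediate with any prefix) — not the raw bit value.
[14] 1a 03 c6 79 → 0x79c6031a
  top 5b → 0xf → cmpi [RI]
  rd@[26:24]=0x1 ⇒ %r1
  imm@[23:0]=0xc6031a ⇒ #12976922

%r1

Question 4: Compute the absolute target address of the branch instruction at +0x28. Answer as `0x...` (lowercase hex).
0x1864

off 0x28: read f4 ff ff 1f as little → 0x1ffffff4
  opcode bits[31:27]=0x3: jz/J
  [26:0] imm=134217716 (s27→-12) = #-12
  target = base 0x1844 + off 0x28 + 4 + imm -12 = 0x1864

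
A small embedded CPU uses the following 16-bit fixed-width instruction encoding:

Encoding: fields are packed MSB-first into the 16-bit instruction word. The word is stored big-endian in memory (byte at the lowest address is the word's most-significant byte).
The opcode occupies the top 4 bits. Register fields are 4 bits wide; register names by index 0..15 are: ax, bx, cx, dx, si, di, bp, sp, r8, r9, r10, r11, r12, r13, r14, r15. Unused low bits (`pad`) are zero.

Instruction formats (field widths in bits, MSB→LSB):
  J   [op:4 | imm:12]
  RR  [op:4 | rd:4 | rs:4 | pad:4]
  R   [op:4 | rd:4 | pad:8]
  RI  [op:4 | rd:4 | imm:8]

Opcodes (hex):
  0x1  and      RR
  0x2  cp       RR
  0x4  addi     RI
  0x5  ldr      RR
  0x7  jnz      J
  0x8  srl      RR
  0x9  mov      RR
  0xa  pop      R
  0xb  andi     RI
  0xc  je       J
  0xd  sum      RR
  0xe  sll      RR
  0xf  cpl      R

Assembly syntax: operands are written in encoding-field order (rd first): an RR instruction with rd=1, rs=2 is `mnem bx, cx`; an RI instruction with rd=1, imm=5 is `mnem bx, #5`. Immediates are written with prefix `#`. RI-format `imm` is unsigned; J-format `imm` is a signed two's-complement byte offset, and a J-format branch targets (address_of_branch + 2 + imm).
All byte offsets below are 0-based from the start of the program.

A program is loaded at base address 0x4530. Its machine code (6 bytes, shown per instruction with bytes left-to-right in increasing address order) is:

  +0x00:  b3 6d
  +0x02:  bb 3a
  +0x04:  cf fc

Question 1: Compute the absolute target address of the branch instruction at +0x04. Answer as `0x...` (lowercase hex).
off 0x04: read cf fc as big → 0xcffc
  op=0xcffc>>12=0xc ⇒ je (J)
  imm: (w>>0)&0xfff=0xffc (s12→-4) → #-4
  target = base 0x4530 + off 0x04 + 2 + imm -4 = 0x4532

0x4532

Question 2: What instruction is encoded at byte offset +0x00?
andi dx, #109

+0x00: b3 6d ⇒ word 0xb36d (big)
  top 4b → 0xb → andi [RI]
  [11:8] rd=3 = dx
  [7:0] imm=109 = #109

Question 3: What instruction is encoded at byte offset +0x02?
@+02  big-endian(bb 3a) = 0xbb3a
  opcode bits[15:12]=0xb: andi/RI
  [11:8] rd=11 = r11
  [7:0] imm=58 = #58

andi r11, #58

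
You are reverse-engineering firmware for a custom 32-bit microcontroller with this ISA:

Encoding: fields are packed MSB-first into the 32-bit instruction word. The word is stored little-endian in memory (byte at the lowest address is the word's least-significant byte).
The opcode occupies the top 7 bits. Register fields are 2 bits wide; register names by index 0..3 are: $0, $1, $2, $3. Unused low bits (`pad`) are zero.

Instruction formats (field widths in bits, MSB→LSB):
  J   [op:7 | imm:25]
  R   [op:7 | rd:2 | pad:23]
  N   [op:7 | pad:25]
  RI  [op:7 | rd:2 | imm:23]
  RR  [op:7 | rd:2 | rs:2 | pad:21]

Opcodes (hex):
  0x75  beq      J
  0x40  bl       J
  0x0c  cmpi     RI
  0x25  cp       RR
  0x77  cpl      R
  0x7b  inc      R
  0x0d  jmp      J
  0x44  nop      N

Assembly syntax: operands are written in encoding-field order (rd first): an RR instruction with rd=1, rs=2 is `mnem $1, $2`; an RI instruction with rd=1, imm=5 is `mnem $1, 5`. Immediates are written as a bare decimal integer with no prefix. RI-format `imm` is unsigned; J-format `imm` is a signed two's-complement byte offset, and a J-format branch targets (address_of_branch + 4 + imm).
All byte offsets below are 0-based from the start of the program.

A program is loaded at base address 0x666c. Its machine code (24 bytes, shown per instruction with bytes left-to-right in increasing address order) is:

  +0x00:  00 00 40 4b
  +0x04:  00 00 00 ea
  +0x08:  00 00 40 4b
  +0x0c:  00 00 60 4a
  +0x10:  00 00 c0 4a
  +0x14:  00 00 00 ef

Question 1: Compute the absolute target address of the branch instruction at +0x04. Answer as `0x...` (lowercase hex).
0x6674

[04] 00 00 00 ea → 0xea000000
  op=0xea000000>>25=0x75 ⇒ beq (J)
  imm: (w>>0)&0x1ffffff=0x0 → 0
  target = base 0x666c + off 0x04 + 4 + imm 0 = 0x6674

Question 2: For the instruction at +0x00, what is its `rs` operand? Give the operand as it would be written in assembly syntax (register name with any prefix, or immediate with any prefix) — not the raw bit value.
@+00  little-endian(00 00 40 4b) = 0x4b400000
  opcode bits[31:25]=0x25: cp/RR
  rd: (w>>23)&0x3=0x2 → $2
  rs: (w>>21)&0x3=0x2 → $2

$2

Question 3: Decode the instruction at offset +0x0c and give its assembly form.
cp $0, $3

off 0x0c: read 00 00 60 4a as little → 0x4a600000
  top 7b → 0x25 → cp [RR]
  rd: (w>>23)&0x3=0x0 → $0
  rs: (w>>21)&0x3=0x3 → $3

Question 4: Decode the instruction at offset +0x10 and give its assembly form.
+0x10: 00 00 c0 4a ⇒ word 0x4ac00000 (little)
  opcode bits[31:25]=0x25: cp/RR
  rd@[24:23]=0x1 ⇒ $1
  rs@[22:21]=0x2 ⇒ $2

cp $1, $2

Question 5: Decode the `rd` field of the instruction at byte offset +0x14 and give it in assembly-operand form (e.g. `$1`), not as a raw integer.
off 0x14: read 00 00 00 ef as little → 0xef000000
  opcode bits[31:25]=0x77: cpl/R
  rd: (w>>23)&0x3=0x2 → $2

$2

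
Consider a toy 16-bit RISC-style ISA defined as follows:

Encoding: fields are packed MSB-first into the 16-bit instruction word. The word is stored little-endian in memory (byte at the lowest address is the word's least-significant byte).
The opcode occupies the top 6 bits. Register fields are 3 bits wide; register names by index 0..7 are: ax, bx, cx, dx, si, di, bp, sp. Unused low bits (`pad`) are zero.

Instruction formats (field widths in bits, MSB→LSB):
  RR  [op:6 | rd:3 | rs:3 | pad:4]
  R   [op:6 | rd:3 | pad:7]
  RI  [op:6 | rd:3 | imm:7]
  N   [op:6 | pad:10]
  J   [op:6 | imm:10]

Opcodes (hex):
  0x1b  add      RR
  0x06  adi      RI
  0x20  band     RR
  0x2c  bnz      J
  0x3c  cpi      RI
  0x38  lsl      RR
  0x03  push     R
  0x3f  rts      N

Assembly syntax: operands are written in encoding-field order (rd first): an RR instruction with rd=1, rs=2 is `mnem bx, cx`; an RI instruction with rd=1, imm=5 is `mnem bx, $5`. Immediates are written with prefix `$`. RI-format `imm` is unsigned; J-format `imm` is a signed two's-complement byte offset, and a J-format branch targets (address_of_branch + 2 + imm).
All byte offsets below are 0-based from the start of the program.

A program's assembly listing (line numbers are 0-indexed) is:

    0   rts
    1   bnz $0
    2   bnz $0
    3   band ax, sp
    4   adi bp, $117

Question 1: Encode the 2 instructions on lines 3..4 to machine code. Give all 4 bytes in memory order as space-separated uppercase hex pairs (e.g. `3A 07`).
L3: band op=0x20:6|rd=0:3|rs=7:3|pad=0:4 ⇒ 0x8070 ⇒ little 70 80
L4: adi op=0x6:6|rd=6:3|imm=117:7 ⇒ 0x1b75 ⇒ little 75 1b

70 80 75 1B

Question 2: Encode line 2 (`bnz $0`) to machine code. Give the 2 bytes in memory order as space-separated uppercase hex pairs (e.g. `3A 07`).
L2: bnz op=0x2c:6|imm=0:10 ⇒ 0xb000 ⇒ little 00 b0

00 B0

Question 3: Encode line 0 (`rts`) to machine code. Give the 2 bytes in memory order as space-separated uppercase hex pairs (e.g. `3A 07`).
00 FC

0. rts fields op=0x3f:6|pad=0:10 → word fc00h → 00 fc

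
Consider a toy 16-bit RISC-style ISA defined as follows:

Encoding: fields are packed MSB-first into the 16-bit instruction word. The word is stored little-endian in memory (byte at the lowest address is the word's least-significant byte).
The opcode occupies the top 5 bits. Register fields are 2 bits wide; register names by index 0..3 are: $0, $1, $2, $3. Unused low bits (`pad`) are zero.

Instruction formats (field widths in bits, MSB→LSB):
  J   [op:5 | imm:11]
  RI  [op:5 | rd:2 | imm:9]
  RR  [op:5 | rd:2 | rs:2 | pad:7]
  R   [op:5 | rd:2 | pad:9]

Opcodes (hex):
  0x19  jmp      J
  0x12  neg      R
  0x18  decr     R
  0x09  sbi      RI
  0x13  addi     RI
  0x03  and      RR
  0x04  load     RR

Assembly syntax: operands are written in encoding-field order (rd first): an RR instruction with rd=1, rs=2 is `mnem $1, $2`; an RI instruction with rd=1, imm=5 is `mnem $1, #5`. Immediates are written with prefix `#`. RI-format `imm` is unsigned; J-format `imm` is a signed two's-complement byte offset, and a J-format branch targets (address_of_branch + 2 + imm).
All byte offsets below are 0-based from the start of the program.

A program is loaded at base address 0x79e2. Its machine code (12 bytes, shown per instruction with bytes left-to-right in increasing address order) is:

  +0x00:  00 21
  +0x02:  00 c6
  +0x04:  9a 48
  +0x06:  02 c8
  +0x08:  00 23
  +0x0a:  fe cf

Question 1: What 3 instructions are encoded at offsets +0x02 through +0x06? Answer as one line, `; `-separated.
decr $3; sbi $0, #154; jmp #2

off 0x02: read 00 c6 as little → 0xc600
  opcode bits[15:11]=0x18: decr/R
  rd: (w>>9)&0x3=0x3 → $3
off 0x04: read 9a 48 as little → 0x489a
  opcode bits[15:11]=0x9: sbi/RI
  rd: (w>>9)&0x3=0x0 → $0
  imm: (w>>0)&0x1ff=0x9a → #154
off 0x06: read 02 c8 as little → 0xc802
  opcode bits[15:11]=0x19: jmp/J
  imm: (w>>0)&0x7ff=0x2 → #2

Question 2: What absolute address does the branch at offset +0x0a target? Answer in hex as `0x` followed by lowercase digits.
+0x0a: fe cf ⇒ word 0xcffe (little)
  opcode bits[15:11]=0x19: jmp/J
  imm@[10:0]=0x7fe (s11→-2) ⇒ #-2
  target = base 0x79e2 + off 0x0a + 2 + imm -2 = 0x79ec

0x79ec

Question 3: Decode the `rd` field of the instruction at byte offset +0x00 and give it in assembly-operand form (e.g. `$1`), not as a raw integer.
$0

@+00  little-endian(00 21) = 0x2100
  top 5b → 0x4 → load [RR]
  rd: (w>>9)&0x3=0x0 → $0
  rs: (w>>7)&0x3=0x2 → $2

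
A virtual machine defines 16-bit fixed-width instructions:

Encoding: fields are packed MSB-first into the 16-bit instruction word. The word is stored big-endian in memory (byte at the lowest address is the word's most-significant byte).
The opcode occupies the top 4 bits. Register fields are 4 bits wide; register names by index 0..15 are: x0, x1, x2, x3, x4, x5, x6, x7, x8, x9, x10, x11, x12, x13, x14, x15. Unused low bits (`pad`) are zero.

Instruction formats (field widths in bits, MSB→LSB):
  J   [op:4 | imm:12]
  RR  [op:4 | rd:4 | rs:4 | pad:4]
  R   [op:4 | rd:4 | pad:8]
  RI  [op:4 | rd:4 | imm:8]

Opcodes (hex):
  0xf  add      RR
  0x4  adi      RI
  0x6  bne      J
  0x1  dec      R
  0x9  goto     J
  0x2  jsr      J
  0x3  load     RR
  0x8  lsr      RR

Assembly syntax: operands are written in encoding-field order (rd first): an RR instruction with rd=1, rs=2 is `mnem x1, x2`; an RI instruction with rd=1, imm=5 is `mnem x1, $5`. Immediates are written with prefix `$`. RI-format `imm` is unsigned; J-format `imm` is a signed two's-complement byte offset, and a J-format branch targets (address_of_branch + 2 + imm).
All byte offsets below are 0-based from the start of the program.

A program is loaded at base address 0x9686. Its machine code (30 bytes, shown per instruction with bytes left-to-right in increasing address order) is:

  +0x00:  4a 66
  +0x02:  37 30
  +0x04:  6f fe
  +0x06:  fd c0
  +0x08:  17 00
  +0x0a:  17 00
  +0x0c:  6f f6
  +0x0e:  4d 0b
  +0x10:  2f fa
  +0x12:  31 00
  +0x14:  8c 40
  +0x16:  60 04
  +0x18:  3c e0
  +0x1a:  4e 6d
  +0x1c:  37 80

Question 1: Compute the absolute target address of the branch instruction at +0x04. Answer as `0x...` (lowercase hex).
0x968a

off 0x04: read 6f fe as big → 0x6ffe
  top 4b → 0x6 → bne [J]
  imm@[11:0]=0xffe (s12→-2) ⇒ $-2
  target = base 0x9686 + off 0x04 + 2 + imm -2 = 0x968a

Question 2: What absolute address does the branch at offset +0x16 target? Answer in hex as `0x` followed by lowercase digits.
0x96a2

[16] 60 04 → 0x6004
  top 4b → 0x6 → bne [J]
  [11:0] imm=4 = $4
  target = base 0x9686 + off 0x16 + 2 + imm 4 = 0x96a2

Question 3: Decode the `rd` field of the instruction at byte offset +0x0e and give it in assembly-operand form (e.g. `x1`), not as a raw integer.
@+0e  big-endian(4d 0b) = 0x4d0b
  op=0x4d0b>>12=0x4 ⇒ adi (RI)
  [11:8] rd=13 = x13
  [7:0] imm=11 = $11

x13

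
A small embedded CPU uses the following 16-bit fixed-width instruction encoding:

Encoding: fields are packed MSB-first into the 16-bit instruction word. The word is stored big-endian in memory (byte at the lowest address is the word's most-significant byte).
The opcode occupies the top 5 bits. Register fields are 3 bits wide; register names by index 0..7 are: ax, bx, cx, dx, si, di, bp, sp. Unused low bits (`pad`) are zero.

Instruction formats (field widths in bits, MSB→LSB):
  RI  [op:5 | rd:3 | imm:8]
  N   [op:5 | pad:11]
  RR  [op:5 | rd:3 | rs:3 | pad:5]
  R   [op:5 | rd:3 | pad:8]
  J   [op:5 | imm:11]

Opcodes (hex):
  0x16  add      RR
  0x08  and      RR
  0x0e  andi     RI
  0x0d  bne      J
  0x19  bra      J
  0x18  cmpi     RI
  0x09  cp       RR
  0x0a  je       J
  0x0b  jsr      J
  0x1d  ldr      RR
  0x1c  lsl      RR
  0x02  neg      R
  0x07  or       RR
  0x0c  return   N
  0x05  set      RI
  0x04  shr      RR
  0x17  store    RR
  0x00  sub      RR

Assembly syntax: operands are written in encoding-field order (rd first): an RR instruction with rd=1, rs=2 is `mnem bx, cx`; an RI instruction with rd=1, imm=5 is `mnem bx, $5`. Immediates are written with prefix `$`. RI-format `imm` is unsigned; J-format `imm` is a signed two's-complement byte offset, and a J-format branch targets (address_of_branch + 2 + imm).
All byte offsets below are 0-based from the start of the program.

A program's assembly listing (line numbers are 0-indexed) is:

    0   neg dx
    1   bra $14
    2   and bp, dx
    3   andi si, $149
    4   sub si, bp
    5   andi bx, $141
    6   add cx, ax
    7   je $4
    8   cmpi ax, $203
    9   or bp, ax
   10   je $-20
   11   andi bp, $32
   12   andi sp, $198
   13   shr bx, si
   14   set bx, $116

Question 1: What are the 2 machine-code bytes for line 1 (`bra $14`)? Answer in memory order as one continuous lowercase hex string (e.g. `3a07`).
c80e

1. bra fields op=0x19:5|imm=14:11 → word c80eh → c8 0e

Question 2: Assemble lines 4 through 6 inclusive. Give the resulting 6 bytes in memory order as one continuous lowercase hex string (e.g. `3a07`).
line 4 (sub): pack op=0x0:5|rd=4:3|rs=6:3|pad=0:5 = 0x04c0; big→ 04 c0
line 5 (andi): pack op=0xe:5|rd=1:3|imm=141:8 = 0x718d; big→ 71 8d
line 6 (add): pack op=0x16:5|rd=2:3|rs=0:3|pad=0:5 = 0xb200; big→ b2 00

04c0718db200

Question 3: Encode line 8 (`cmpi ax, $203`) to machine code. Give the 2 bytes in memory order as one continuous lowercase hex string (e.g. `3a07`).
line 8 (cmpi): pack op=0x18:5|rd=0:3|imm=203:8 = 0xc0cb; big→ c0 cb

c0cb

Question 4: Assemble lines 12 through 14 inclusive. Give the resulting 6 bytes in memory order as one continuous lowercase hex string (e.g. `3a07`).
77c621802974

L12: andi op=0xe:5|rd=7:3|imm=198:8 ⇒ 0x77c6 ⇒ big 77 c6
L13: shr op=0x4:5|rd=1:3|rs=4:3|pad=0:5 ⇒ 0x2180 ⇒ big 21 80
L14: set op=0x5:5|rd=1:3|imm=116:8 ⇒ 0x2974 ⇒ big 29 74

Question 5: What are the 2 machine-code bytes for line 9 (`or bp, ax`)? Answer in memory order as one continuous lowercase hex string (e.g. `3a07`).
9. or fields op=0x7:5|rd=6:3|rs=0:3|pad=0:5 → word 3e00h → 3e 00

3e00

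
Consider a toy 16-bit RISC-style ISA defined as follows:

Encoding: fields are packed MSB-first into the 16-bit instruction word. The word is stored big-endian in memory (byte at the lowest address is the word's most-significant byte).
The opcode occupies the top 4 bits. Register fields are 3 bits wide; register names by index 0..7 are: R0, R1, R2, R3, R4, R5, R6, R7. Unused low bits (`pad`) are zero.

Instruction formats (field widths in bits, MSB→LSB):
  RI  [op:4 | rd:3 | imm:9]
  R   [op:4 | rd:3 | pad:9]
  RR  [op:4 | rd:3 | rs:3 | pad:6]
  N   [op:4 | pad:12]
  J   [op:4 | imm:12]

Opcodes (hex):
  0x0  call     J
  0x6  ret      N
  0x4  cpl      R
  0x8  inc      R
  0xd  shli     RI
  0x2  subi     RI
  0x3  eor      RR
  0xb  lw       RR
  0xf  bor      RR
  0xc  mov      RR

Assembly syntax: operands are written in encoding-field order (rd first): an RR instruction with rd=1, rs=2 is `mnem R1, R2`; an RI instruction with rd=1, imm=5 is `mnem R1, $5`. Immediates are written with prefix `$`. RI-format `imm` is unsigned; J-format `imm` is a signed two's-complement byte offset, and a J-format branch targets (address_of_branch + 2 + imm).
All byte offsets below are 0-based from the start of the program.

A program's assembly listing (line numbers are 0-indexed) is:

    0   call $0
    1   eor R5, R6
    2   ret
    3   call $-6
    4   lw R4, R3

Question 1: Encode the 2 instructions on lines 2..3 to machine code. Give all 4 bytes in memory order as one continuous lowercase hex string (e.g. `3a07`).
60000ffa

2. ret fields op=0x6:4|pad=0:12 → word 6000h → 60 00
3. call fields op=0x0:4|imm=-6:12 → word 0ffah → 0f fa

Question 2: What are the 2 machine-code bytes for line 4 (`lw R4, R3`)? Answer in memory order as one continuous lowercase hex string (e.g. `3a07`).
b8c0

4. lw fields op=0xb:4|rd=4:3|rs=3:3|pad=0:6 → word b8c0h → b8 c0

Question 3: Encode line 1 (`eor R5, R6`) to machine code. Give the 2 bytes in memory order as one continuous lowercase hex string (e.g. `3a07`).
L1: eor op=0x3:4|rd=5:3|rs=6:3|pad=0:6 ⇒ 0x3b80 ⇒ big 3b 80

3b80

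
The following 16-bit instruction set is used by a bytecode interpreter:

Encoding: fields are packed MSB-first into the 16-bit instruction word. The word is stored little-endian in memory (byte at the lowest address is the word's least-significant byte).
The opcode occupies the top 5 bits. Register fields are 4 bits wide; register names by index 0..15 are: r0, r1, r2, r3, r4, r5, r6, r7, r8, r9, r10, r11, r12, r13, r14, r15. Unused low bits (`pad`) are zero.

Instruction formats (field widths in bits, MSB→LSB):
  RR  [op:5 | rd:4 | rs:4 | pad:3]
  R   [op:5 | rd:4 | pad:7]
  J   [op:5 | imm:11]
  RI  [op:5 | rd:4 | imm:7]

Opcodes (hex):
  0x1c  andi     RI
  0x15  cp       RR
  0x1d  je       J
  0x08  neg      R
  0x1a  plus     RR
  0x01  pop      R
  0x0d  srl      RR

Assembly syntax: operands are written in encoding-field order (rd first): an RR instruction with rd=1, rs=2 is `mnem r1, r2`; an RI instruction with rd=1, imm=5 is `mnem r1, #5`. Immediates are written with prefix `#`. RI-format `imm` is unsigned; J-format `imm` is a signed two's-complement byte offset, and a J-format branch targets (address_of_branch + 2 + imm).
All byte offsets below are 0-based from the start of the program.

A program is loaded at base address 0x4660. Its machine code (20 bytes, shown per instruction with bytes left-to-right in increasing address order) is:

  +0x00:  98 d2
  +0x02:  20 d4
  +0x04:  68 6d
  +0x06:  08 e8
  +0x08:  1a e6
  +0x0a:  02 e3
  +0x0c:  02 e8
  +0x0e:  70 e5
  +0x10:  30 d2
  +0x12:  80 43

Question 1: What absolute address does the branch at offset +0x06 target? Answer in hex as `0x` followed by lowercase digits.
0x4670

+0x06: 08 e8 ⇒ word 0xe808 (little)
  opcode bits[15:11]=0x1d: je/J
  [10:0] imm=8 = #8
  target = base 0x4660 + off 0x06 + 2 + imm 8 = 0x4670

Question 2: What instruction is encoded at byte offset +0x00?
[00] 98 d2 → 0xd298
  op=0xd298>>11=0x1a ⇒ plus (RR)
  [10:7] rd=5 = r5
  [6:3] rs=3 = r3

plus r5, r3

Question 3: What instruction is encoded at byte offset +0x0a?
andi r6, #2

off 0x0a: read 02 e3 as little → 0xe302
  op=0xe302>>11=0x1c ⇒ andi (RI)
  rd: (w>>7)&0xf=0x6 → r6
  imm: (w>>0)&0x7f=0x2 → #2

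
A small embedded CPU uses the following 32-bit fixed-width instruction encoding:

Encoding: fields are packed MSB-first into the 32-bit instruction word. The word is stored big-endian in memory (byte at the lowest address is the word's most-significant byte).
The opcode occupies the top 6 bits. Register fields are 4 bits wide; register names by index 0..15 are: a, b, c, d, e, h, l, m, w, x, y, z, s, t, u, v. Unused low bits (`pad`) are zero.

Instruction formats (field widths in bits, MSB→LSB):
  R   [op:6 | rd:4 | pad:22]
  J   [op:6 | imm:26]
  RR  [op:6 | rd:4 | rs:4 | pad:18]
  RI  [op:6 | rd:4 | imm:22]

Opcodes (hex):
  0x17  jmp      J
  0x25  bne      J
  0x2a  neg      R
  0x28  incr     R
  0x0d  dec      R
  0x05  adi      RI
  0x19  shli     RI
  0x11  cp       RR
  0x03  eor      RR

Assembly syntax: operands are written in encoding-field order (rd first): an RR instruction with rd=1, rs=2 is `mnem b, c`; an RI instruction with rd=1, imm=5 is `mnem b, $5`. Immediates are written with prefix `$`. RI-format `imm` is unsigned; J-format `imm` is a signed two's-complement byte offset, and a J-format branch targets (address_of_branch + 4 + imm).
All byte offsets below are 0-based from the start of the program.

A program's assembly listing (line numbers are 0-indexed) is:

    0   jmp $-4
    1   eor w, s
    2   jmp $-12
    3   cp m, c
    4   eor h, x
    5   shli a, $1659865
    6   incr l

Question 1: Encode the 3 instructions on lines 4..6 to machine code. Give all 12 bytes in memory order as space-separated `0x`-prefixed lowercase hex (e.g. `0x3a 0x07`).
4. eor fields op=0x3:6|rd=5:4|rs=9:4|pad=0:18 → word 0d640000h → 0d 64 00 00
5. shli fields op=0x19:6|rd=0:4|imm=1659865:22 → word 641953d9h → 64 19 53 d9
6. incr fields op=0x28:6|rd=6:4|pad=0:22 → word a1800000h → a1 80 00 00

0x0d 0x64 0x00 0x00 0x64 0x19 0x53 0xd9 0xa1 0x80 0x00 0x00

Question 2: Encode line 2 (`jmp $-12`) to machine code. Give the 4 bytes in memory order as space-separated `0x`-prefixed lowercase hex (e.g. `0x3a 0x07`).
0x5f 0xff 0xff 0xf4

L2: jmp op=0x17:6|imm=-12:26 ⇒ 0x5ffffff4 ⇒ big 5f ff ff f4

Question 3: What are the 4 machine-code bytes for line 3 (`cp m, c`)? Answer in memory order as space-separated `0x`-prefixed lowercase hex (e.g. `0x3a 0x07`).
0x45 0xc8 0x00 0x00

3. cp fields op=0x11:6|rd=7:4|rs=2:4|pad=0:18 → word 45c80000h → 45 c8 00 00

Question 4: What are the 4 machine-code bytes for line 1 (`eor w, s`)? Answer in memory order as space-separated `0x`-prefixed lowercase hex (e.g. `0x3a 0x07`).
1. eor fields op=0x3:6|rd=8:4|rs=12:4|pad=0:18 → word 0e300000h → 0e 30 00 00

0x0e 0x30 0x00 0x00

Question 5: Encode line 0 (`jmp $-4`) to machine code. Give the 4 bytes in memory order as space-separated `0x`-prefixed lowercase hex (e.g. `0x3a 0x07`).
0x5f 0xff 0xff 0xfc

L0: jmp op=0x17:6|imm=-4:26 ⇒ 0x5ffffffc ⇒ big 5f ff ff fc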